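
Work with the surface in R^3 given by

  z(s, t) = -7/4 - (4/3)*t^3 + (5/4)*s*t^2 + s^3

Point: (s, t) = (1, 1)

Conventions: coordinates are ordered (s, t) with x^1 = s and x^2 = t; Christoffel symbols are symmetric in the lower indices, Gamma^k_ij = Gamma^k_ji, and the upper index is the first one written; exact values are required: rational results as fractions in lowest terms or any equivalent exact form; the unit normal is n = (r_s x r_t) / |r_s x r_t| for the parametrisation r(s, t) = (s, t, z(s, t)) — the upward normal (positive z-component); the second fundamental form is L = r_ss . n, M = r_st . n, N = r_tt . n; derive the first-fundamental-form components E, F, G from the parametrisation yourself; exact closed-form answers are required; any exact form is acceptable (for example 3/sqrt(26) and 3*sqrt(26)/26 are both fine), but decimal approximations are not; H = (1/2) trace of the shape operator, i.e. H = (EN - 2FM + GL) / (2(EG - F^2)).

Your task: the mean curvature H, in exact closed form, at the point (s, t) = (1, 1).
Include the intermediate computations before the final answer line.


z_s = 17/4, z_t = -3/2, z_ss = 6, z_st = 5/2, z_tt = -11/2
E = 305/16, F = -51/8, G = 13/4; answer radicand W^2 = 341/16
unnormalised second-form numerators: l = 6, m = 5/2, n = -11/2; L = l/sqrt(341/16), and similarly M = m/sqrt(W^2), N = n/sqrt(W^2)
H = (E*n - 2*F*m + G*l) / (2*(EG - F^2)*sqrt(W^2)); E*n - 2*F*m + G*l = -1711/32, EG - F^2 = 341/16, so H = (-1711/1364)/sqrt(341/16)

Answer: H = -1711*sqrt(341)/116281


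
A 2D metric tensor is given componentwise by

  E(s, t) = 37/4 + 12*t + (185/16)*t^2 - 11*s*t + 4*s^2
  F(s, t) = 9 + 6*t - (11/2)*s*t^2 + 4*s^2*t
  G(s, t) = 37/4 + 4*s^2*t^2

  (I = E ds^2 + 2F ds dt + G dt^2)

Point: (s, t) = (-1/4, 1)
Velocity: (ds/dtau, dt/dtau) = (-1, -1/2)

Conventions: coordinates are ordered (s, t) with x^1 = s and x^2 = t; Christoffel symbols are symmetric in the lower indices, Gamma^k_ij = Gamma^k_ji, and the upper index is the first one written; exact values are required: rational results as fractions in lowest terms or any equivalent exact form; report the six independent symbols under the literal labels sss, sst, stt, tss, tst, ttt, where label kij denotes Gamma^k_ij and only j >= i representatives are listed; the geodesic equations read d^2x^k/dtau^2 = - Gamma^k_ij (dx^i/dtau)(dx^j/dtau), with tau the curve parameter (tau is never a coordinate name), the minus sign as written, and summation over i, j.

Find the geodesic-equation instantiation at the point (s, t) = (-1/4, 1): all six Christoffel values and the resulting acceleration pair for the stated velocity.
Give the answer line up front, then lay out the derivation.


Answer: Gamma_sss = 509/86, Gamma_sst = 662/215, Gamma_stt = 306/215, Gamma_tss = -42943/3268, Gamma_tst = -44883/8170, Gamma_ttt = -10067/4085; accelerations (d^2s/dtau^2, d^2t/dtau^2) = (-2011/215, 78637/4085)

E = 573/16, F = 133/8, G = 19/2 at the point
E_s = -13, E_t = 303/8, F_s = -15/2, F_t = 9, G_s = -2, G_t = 1/2
EG - F^2 = 4085/64;  g^inv = (64/4085) * [[19/2, -133/8], [-133/8, 573/16]]
first-kind symbols [ij,l] = (1/2)(d_i g_jl + d_j g_il - d_l g_ij): [ss,s] = E_s/2 = -13/2, [ss,t] = F_s - E_t/2 = -423/16, [st,s] = E_t/2 = 303/16, [st,t] = G_s/2 = -1, [tt,s] = F_t - G_s/2 = 10, [tt,t] = G_t/2 = 1/4
Gamma^s_ij = (G*[ij,s] - F*[ij,t])/(EG - F^2), Gamma^t_ij = (E*[ij,t] - F*[ij,s])/(EG - F^2)
Gamma_sss = 509/86, Gamma_sst = 662/215, Gamma_stt = 306/215, Gamma_tss = -42943/3268, Gamma_tst = -44883/8170, Gamma_ttt = -10067/4085
d^2s/dtau^2 = -(Gamma_sss*(-1)^2 + 2*Gamma_sst*(-1)*(-1/2) + Gamma_stt*(-1/2)^2) = -2011/215
d^2t/dtau^2 = -(Gamma_tss*(-1)^2 + 2*Gamma_tst*(-1)*(-1/2) + Gamma_ttt*(-1/2)^2) = 78637/4085


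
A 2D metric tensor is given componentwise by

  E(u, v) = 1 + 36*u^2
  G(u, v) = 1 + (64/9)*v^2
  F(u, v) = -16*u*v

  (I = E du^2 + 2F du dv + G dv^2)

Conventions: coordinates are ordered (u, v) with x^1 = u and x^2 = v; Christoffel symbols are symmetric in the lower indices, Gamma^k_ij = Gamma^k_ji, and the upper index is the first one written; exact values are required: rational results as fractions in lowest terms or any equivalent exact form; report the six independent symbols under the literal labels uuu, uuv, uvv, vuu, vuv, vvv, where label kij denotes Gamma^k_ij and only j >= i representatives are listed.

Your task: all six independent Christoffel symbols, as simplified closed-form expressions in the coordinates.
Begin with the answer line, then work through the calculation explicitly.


Answer: Gamma_uuu = 324*u/(324*u^2 + 64*v^2 + 9), Gamma_uuv = 0, Gamma_uvv = -144*u/(324*u^2 + 64*v^2 + 9), Gamma_vuu = -144*v/(324*u^2 + 64*v^2 + 9), Gamma_vuv = 0, Gamma_vvv = 64*v/(324*u^2 + 64*v^2 + 9)

E = 1 + 36*u^2; F = -16*u*v; G = 1 + (64/9)*v^2
Gamma^k_ij = (1/2) g^{kl} (d_i g_jl + d_j g_il - d_l g_ij), with g^inv = (1/(EG-F^2)) [[G, -F], [-F, E]]
first partials: E_u = 72*u, E_v = 0, F_u = -16*v, F_v = -16*u, G_u = 0, G_v = (128/9)*v
D = EG - F^2 = 1 + (64/9)*v^2 + 36*u^2
expanded: Gamma^u_uu = (G E_u - 2F F_u + F E_v)/(2D), Gamma^u_uv = (G E_v - F G_u)/(2D), Gamma^u_vv = (2G F_v - G G_u - F G_v)/(2D), Gamma^v_uu = (2E F_u - E E_v - F E_u)/(2D), Gamma^v_uv = (E G_u - F E_v)/(2D), Gamma^v_vv = (E G_v - 2F F_v + F G_u)/(2D); substitute and cancel common factors


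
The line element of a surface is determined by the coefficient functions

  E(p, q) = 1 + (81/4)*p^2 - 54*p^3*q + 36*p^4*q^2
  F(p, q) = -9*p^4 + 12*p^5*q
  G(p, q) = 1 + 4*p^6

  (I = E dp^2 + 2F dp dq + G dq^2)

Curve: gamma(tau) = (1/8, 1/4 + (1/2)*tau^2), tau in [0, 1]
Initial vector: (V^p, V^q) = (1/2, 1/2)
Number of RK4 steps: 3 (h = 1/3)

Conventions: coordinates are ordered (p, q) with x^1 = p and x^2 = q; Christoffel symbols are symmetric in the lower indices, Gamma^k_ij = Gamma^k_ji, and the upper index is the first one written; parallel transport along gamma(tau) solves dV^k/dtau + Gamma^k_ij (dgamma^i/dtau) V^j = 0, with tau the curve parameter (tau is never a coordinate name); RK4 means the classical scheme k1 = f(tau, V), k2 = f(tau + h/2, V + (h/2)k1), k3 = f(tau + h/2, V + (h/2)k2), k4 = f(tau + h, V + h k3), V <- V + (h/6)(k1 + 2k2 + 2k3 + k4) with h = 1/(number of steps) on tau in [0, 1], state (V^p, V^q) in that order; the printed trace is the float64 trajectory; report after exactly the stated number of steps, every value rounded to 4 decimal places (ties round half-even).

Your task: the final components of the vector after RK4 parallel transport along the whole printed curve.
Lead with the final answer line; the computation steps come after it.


Answer: V^p = 0.5096, V^q = 0.4999

gamma'(tau) = (0, tau); f(tau, V)^k = -Gamma^k_ij(gamma(tau)) gamma'^i(tau) V^j; h = 1/3; intermediate values shown to 6 dp
curve data and Christoffel symbols at the stage parameters:
  tau = 0.000000: gamma = (0.125000, 0.250000), gamma' = (0.000000, 0.000000); Gamma_ppp = 1.722940, Gamma_ppq = -0.039158, Gamma_pqq = 0.000000, Gamma_qpp = -0.012485, Gamma_qpq = 0.000284, Gamma_qqq = 0.000000
  tau = 0.166667: gamma = (0.125000, 0.263889), gamma' = (0.000000, 0.166667); Gamma_ppp = 1.711958, Gamma_ppq = -0.039106, Gamma_pqq = 0.000000, Gamma_qpp = -0.012436, Gamma_qpq = 0.000284, Gamma_qqq = 0.000000
  tau = 0.333333: gamma = (0.125000, 0.305556), gamma' = (0.000000, 0.333333); Gamma_ppp = 1.679093, Gamma_ppq = -0.038948, Gamma_pqq = 0.000000, Gamma_qpp = -0.012286, Gamma_qpq = 0.000285, Gamma_qqq = 0.000000
  tau = 0.500000: gamma = (0.125000, 0.375000), gamma' = (0.000000, 0.500000); Gamma_ppp = 1.624603, Gamma_ppq = -0.038681, Gamma_pqq = 0.000000, Gamma_qpp = -0.012034, Gamma_qpq = 0.000287, Gamma_qqq = 0.000000
  tau = 0.666667: gamma = (0.125000, 0.472222), gamma' = (0.000000, 0.666667); Gamma_ppp = 1.548942, Gamma_ppq = -0.038298, Gamma_pqq = 0.000000, Gamma_qpp = -0.011675, Gamma_qpq = 0.000289, Gamma_qqq = 0.000000
  tau = 0.833333: gamma = (0.125000, 0.597222), gamma' = (0.000000, 0.833333); Gamma_ppp = 1.452805, Gamma_ppq = -0.037790, Gamma_pqq = 0.000000, Gamma_qpp = -0.011204, Gamma_qpq = 0.000291, Gamma_qqq = 0.000000
  tau = 1.000000: gamma = (0.125000, 0.750000), gamma' = (0.000000, 1.000000); Gamma_ppp = 1.337182, Gamma_ppq = -0.037144, Gamma_pqq = 0.000000, Gamma_qpp = -0.010613, Gamma_qpq = 0.000295, Gamma_qqq = 0.000000
step 0: V^p = 0.5000, V^q = 0.5000
step 1: k1 = (0.000000, 0.000000), k2 = (0.003259, -0.000024), k3 = (0.003262, -0.000024), k4 = (0.006505, -0.000048); V <- V + (h/6)(k1 + 2k2 + 2k3 + k4): V^p = 0.5011, V^q = 0.5000
step 2: k1 = (0.006505, -0.000048), k2 = (0.009712, -0.000072), k3 = (0.009723, -0.000072), k4 = (0.012876, -0.000097); V <- V + (h/6)(k1 + 2k2 + 2k3 + k4): V^p = 0.5043, V^q = 0.5000
step 3: k1 = (0.012876, -0.000097), k2 = (0.015949, -0.000123), k3 = (0.015966, -0.000123), k4 = (0.018930, -0.000150); V <- V + (h/6)(k1 + 2k2 + 2k3 + k4): V^p = 0.5096, V^q = 0.4999


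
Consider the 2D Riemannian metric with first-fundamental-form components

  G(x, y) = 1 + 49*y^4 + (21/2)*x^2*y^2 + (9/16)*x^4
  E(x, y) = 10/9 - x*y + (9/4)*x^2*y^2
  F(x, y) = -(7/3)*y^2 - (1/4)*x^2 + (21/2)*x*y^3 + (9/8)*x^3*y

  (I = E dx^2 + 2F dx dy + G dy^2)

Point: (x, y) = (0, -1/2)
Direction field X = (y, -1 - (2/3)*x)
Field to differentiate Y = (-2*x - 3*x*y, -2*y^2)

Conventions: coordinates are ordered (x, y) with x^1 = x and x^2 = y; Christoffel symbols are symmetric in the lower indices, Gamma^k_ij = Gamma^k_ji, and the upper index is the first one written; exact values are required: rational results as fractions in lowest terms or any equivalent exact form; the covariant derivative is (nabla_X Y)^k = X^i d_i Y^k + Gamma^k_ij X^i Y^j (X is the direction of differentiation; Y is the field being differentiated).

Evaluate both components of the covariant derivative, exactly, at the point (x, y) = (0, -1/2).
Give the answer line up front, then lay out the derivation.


Answer: (nabla_X Y)^x = 1273/2404, (nabla_X Y)^y = -2084/601

E = 10/9, F = -7/12, G = 65/16 at the point
E_x = 1/2, E_y = 0, F_x = -21/16, F_y = 7/3, G_x = 0, G_y = -49/2
EG - F^2 = 601/144;  g^inv = (144/601) * [[65/16, 7/12], [7/12, 10/9]]
first-kind symbols [ij,l] = (1/2)(d_i g_jl + d_j g_il - d_l g_ij): [xx,x] = E_x/2 = 1/4, [xx,y] = F_x - E_y/2 = -21/16, [xy,x] = E_y/2 = 0, [xy,y] = G_x/2 = 0, [yy,x] = F_y - G_x/2 = 7/3, [yy,y] = G_y/2 = -49/4
Gamma^x_ij = (G*[ij,x] - F*[ij,y])/(EG - F^2), Gamma^y_ij = (E*[ij,y] - F*[ij,x])/(EG - F^2)
Gamma_xxx = 36/601, Gamma_xxy = 0, Gamma_xyy = 336/601, Gamma_yxx = -189/601, Gamma_yxy = 0, Gamma_yyy = -1764/601
X = (-1/2, -1), Y = (0, -1/2) at the point


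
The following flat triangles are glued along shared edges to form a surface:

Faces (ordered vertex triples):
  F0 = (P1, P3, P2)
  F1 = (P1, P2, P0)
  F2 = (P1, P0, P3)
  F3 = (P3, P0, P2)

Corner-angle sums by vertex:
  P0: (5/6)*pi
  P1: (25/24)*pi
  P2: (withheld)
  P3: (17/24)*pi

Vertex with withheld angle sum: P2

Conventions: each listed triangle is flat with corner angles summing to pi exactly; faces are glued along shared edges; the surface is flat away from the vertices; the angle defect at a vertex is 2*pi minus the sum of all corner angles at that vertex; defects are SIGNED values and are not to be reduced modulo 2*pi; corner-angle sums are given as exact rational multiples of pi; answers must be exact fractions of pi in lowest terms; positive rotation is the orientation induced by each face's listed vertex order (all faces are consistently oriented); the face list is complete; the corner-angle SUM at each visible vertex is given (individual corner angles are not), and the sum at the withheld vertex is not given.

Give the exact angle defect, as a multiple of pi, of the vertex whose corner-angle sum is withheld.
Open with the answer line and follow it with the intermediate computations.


Answer: defect(P2) = (7/12)*pi

V = 4, E = 6, F = 4; chi = V - E + F = 2
Gauss-Bonnet: total defect = 2*pi*chi = 4*pi; visible defects sum to (41/12)*pi


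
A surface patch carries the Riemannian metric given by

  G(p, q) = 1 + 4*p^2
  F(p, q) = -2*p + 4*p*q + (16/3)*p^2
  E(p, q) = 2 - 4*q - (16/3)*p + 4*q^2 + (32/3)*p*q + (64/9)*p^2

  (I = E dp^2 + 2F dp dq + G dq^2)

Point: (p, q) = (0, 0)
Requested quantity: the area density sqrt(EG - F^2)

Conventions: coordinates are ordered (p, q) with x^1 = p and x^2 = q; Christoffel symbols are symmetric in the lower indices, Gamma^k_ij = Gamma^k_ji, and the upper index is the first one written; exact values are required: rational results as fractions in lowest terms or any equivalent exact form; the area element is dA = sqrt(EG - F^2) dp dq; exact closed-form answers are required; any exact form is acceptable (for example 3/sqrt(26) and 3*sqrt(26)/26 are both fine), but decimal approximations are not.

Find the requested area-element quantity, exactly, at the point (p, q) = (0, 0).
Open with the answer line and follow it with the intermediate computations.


Answer: sqrt(EG - F^2) = sqrt(2)

E = 2, F = 0, G = 1; EG - F^2 = 2


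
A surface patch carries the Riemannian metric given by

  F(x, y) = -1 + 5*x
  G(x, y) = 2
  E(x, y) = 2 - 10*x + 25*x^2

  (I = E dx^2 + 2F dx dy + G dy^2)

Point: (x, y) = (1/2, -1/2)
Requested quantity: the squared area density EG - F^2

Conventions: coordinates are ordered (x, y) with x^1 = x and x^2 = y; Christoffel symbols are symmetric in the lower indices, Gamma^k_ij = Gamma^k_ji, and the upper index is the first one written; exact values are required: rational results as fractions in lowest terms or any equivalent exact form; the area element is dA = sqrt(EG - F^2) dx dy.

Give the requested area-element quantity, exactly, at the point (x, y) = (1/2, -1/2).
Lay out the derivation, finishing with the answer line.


E = 13/4, F = 3/2, G = 2; EG - F^2 = 17/4

Answer: EG - F^2 = 17/4


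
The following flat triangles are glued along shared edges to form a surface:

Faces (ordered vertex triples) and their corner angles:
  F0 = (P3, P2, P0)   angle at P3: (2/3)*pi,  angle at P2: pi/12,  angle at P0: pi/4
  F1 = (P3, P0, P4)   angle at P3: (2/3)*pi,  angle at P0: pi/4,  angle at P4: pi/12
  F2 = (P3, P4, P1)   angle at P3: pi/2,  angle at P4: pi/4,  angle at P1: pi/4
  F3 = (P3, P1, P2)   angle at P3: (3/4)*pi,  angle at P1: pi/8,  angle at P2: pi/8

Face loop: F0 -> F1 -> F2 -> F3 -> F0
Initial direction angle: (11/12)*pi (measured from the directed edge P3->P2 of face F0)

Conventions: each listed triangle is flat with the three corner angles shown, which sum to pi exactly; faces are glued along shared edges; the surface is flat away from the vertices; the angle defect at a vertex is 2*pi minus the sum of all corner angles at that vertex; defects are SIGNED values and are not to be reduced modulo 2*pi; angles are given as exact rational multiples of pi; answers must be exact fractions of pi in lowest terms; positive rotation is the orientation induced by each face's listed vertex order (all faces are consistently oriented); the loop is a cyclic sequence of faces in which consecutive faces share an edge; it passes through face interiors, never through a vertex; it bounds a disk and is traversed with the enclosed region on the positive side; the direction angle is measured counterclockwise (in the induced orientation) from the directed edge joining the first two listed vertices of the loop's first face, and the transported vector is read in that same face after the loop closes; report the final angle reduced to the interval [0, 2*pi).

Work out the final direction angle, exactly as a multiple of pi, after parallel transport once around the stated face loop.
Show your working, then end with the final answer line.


enclosed vertex P3: corner angles sum to (31/12)*pi, defect = 2*pi - (31/12)*pi = (-7/12)*pi
adding the enclosed defects to the starting angle (mod 2*pi, induced orientation) gives the holonomy
final angle = (11/12)*pi - (7/12)*pi = pi/3 (mod 2*pi)

Answer: final direction angle = pi/3


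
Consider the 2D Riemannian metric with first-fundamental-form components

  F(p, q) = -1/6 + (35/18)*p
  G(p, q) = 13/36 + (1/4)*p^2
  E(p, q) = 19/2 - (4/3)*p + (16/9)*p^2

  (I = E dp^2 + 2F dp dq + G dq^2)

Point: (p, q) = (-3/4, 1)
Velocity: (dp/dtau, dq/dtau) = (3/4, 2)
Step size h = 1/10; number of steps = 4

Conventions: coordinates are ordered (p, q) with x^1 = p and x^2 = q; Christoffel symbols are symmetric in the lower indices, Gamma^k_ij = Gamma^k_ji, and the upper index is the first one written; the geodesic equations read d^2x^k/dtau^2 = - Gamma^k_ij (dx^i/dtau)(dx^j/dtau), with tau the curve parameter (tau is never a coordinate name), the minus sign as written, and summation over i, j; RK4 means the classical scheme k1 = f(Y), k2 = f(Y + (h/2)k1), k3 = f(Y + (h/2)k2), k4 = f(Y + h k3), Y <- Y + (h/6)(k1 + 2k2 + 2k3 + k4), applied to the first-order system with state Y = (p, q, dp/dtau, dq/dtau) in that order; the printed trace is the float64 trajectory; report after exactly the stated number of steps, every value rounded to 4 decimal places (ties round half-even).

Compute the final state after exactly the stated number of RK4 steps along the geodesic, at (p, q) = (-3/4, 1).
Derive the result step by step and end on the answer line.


f(Y) = (dp/dtau, dq/dtau, -Gamma^p_ij Y'^i Y'^j, -Gamma^q_ij Y'^i Y'^j) with the Gammas evaluated at the stage position; h = 0.100000; intermediate values shown to 6 dp
step 0: p = -0.7500, q = 1.0000, dp/dtau = 0.7500, dq/dtau = 2.0000
step 1:
  k1: at (p, q) = (-0.750000, 1.000000), (dp/dtau, dq/dtau) = (0.750000, 2.000000); Gamma_ppp = 0.689043, Gamma_ppq = -0.097365, Gamma_pqq = 0.030062, Gamma_qpp = 6.107074, Gamma_qpq = -0.689043, Gamma_qqq = 0.097365; k1 = (0.750000, 2.000000, -0.215742, -1.757559)
  k2: at (p, q) = (-0.712500, 1.100000), (dp/dtau, dq/dtau) = (0.739213, 1.912122); Gamma_ppp = 0.662471, Gamma_ppq = -0.088290, Gamma_pqq = 0.027761, Gamma_qpp = 6.091192, Gamma_qpq = -0.645782, Gamma_qqq = 0.088290; k2 = (0.739213, 1.912122, -0.213910, -1.825670)
  k3: at (p, q) = (-0.713039, 1.095606), (dp/dtau, dq/dtau) = (0.739305, 1.908717); Gamma_ppp = 0.662866, Gamma_ppq = -0.088418, Gamma_pqq = 0.027794, Gamma_qpp = 6.091473, Gamma_qpq = -0.646401, Gamma_qqq = 0.088418; k3 = (0.739305, 1.908717, -0.214025, -1.827245)
  k4: at (p, q) = (-0.676070, 1.190872), (dp/dtau, dq/dtau) = (0.728598, 1.817276); Gamma_ppp = 0.635017, Gamma_ppq = -0.079813, Gamma_pqq = 0.025614, Gamma_qpp = 6.068976, Gamma_qpq = -0.604233, Gamma_qqq = 0.079813; k4 = (0.728598, 1.817276, -0.210339, -1.885238)
  Y <- Y + (h/6)(k1 + 2k2 + 2k3 + k4): p = -0.6761, q = 1.1910, dp/dtau = 0.7286, dq/dtau = 1.8175
step 2:
  k1: at (p, q) = (-0.676073, 1.190983), (dp/dtau, dq/dtau) = (0.728634, 1.817523); Gamma_ppp = 0.635020, Gamma_ppq = -0.079813, Gamma_pqq = 0.025615, Gamma_qpp = 6.068978, Gamma_qpq = -0.604237, Gamma_qqq = 0.079813; k1 = (0.728634, 1.817523, -0.210357, -1.885329)
  k2: at (p, q) = (-0.639641, 1.281859), (dp/dtau, dq/dtau) = (0.718116, 1.723256); Gamma_ppp = 0.606179, Gamma_ppq = -0.071708, Gamma_pqq = 0.023560, Gamma_qpp = 6.041065, Gamma_qpq = -0.563336, Gamma_qqq = 0.071708; k2 = (0.718116, 1.723256, -0.205088, -1.934013)
  k3: at (p, q) = (-0.640167, 1.277145), (dp/dtau, dq/dtau) = (0.718380, 1.720822); Gamma_ppp = 0.606604, Gamma_ppq = -0.071822, Gamma_pqq = 0.023589, Gamma_qpp = 6.041503, Gamma_qpq = -0.563921, Gamma_qqq = 0.071822; k3 = (0.718380, 1.720822, -0.205329, -1.936274)
  k4: at (p, q) = (-0.604235, 1.363065), (dp/dtau, dq/dtau) = (0.708101, 1.623895); Gamma_ppp = 0.577024, Gamma_ppq = -0.064214, Gamma_pqq = 0.021653, Gamma_qpp = 6.009384, Gamma_qpq = -0.524344, Gamma_qqq = 0.064214; k4 = (0.708101, 1.623895, -0.198748, -1.976617)
  Y <- Y + (h/6)(k1 + 2k2 + 2k3 + k4): p = -0.6042, q = 1.3631, dp/dtau = 0.7081, dq/dtau = 1.6241
step 3:
  k1: at (p, q) = (-0.604244, 1.363142), (dp/dtau, dq/dtau) = (0.708135, 1.624148); Gamma_ppp = 0.577032, Gamma_ppq = -0.064216, Gamma_pqq = 0.021654, Gamma_qpp = 6.009393, Gamma_qpq = -0.524354, Gamma_qqq = 0.064216; k1 = (0.708135, 1.624148, -0.198765, -1.976699)
  k2: at (p, q) = (-0.568837, 1.444350), (dp/dtau, dq/dtau) = (0.698197, 1.525313); Gamma_ppp = 0.546951, Gamma_ppq = -0.057120, Gamma_pqq = 0.019837, Gamma_qpp = 5.974074, Gamma_qpq = -0.486212, Gamma_qqq = 0.057120; k2 = (0.698197, 1.525313, -0.191118, -2.009528)
  k3: at (p, q) = (-0.569334, 1.439408), (dp/dtau, dq/dtau) = (0.698579, 1.523671); Gamma_ppp = 0.547379, Gamma_ppq = -0.057217, Gamma_pqq = 0.019862, Gamma_qpp = 5.974591, Gamma_qpq = -0.486741, Gamma_qqq = 0.057217; k3 = (0.698579, 1.523671, -0.191435, -2.012332)
  k4: at (p, q) = (-0.534386, 1.515509), (dp/dtau, dq/dtau) = (0.688992, 1.422914); Gamma_ppp = 0.516952, Gamma_ppq = -0.050613, Gamma_pqq = 0.018155, Gamma_qpp = 5.936971, Gamma_qpq = -0.449992, Gamma_qqq = 0.050613; k4 = (0.688992, 1.422914, -0.182921, -2.038490)
  Y <- Y + (h/6)(k1 + 2k2 + 2k3 + k4): p = -0.5344, q = 1.5156, dp/dtau = 0.6890, dq/dtau = 1.4232
step 4:
  k1: at (p, q) = (-0.534399, 1.515559), (dp/dtau, dq/dtau) = (0.689022, 1.423166); Gamma_ppp = 0.516963, Gamma_ppq = -0.050615, Gamma_pqq = 0.018155, Gamma_qpp = 5.936986, Gamma_qpq = -0.450005, Gamma_qqq = 0.050615; k1 = (0.689022, 1.423166, -0.182935, -2.038564)
  k2: at (p, q) = (-0.499948, 1.586718), (dp/dtau, dq/dtau) = (0.679875, 1.321238); Gamma_ppp = 0.486381, Gamma_ppq = -0.044508, Gamma_pqq = 0.016556, Gamma_qpp = 5.897877, Gamma_qpq = -0.414714, Gamma_qqq = 0.044508; k2 = (0.679875, 1.321238, -0.173760, -2.058818)
  k3: at (p, q) = (-0.500406, 1.581621), (dp/dtau, dq/dtau) = (0.680334, 1.320225); Gamma_ppp = 0.486791, Gamma_ppq = -0.044586, Gamma_pqq = 0.016576, Gamma_qpp = 5.898407, Gamma_qpq = -0.415177, Gamma_qqq = 0.044586; k3 = (0.680334, 1.320225, -0.174111, -2.061999)
  k4: at (p, q) = (-0.466366, 1.647582), (dp/dtau, dq/dtau) = (0.671611, 1.216966); Gamma_ppp = 0.456127, Gamma_ppq = -0.038945, Gamma_pqq = 0.015073, Gamma_qpp = 5.858428, Gamma_qpq = -0.381238, Gamma_qqq = 0.038945; k4 = (0.671611, 1.216966, -0.164403, -2.076995)
  Y <- Y + (h/6)(k1 + 2k2 + 2k3 + k4): p = -0.4664, q = 1.6476, dp/dtau = 0.6716, dq/dtau = 1.2172

Answer: p = -0.4664, q = 1.6476, dp/dtau = 0.6716, dq/dtau = 1.2172


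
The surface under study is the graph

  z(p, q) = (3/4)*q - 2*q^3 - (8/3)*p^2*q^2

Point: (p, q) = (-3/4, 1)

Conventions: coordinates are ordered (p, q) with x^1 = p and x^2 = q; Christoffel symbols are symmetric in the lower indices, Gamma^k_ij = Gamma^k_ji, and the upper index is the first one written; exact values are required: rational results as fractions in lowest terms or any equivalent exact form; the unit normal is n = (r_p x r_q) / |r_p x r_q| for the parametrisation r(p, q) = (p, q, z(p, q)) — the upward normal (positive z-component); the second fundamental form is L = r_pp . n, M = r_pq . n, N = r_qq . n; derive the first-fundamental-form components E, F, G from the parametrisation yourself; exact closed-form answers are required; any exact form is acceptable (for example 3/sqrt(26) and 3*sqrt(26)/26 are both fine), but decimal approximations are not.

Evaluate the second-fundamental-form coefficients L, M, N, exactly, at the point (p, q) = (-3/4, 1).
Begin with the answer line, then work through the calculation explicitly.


Answer: L = -64*sqrt(1361)/4083, M = 32*sqrt(1361)/1361, N = -60*sqrt(1361)/1361

z_p = 4, z_q = -33/4, z_pp = -16/3, z_pq = 8, z_qq = -15
E = 17, F = -33, G = 1105/16; answer radicand W^2 = 1361/16
unnormalised second-form numerators: l = -16/3, m = 8, n = -15; L = l/sqrt(1361/16), and similarly M = m/sqrt(W^2), N = n/sqrt(W^2)


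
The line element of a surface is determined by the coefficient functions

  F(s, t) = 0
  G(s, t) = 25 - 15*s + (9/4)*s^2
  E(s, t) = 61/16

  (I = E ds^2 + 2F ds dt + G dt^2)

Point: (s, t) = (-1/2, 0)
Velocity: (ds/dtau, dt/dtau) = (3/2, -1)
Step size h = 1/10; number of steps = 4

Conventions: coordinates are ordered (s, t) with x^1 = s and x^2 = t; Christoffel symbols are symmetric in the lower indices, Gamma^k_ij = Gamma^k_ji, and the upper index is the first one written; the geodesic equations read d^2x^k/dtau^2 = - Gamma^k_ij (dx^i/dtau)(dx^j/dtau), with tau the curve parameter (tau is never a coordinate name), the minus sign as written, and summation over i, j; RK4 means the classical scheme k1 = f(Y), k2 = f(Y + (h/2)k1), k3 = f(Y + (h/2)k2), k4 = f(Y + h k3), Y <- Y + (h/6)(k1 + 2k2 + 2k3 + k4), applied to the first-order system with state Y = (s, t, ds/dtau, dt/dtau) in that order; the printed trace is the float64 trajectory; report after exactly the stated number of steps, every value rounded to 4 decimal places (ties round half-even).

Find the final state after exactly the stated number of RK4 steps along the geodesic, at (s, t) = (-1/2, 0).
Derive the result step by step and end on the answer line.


f(Y) = (ds/dtau, dt/dtau, -Gamma^s_ij Y'^i Y'^j, -Gamma^t_ij Y'^i Y'^j) with the Gammas evaluated at the stage position; h = 0.100000; intermediate values shown to 6 dp
step 0: s = -0.5000, t = 0.0000, ds/dtau = 1.5000, dt/dtau = -1.0000
step 1:
  k1: at (s, t) = (-0.500000, 0.000000), (ds/dtau, dt/dtau) = (1.500000, -1.000000); Gamma_sss = 0.000000, Gamma_sst = 0.000000, Gamma_stt = 2.262295, Gamma_tss = 0.000000, Gamma_tst = -0.260870, Gamma_ttt = 0.000000; k1 = (1.500000, -1.000000, -2.262295, -0.782609)
  k2: at (s, t) = (-0.425000, -0.050000), (ds/dtau, dt/dtau) = (1.386885, -1.039130); Gamma_sss = 0.000000, Gamma_sst = 0.000000, Gamma_stt = 2.218033, Gamma_tss = 0.000000, Gamma_tst = -0.266075, Gamma_ttt = 0.000000; k2 = (1.386885, -1.039130, -2.395014, -0.766912)
  k3: at (s, t) = (-0.430656, -0.051957), (ds/dtau, dt/dtau) = (1.380249, -1.038346); Gamma_sss = 0.000000, Gamma_sst = 0.000000, Gamma_stt = 2.221371, Gamma_tss = 0.000000, Gamma_tst = -0.265676, Gamma_ttt = 0.000000; k3 = (1.380249, -1.038346, -2.394996, -0.761520)
  k4: at (s, t) = (-0.361975, -0.103835), (ds/dtau, dt/dtau) = (1.260500, -1.076152); Gamma_sss = 0.000000, Gamma_sst = 0.000000, Gamma_stt = 2.180838, Gamma_tss = 0.000000, Gamma_tst = -0.270613, Gamma_ttt = 0.000000; k4 = (1.260500, -1.076152, -2.525635, -0.734169)
  Y <- Y + (h/6)(k1 + 2k2 + 2k3 + k4): s = -0.3618, t = -0.1039, ds/dtau = 1.2605, dt/dtau = -1.0762
step 2:
  k1: at (s, t) = (-0.361754, -0.103852), (ds/dtau, dt/dtau) = (1.260534, -1.076227); Gamma_sss = 0.000000, Gamma_sst = 0.000000, Gamma_stt = 2.180707, Gamma_tss = 0.000000, Gamma_tst = -0.270630, Gamma_ttt = 0.000000; k1 = (1.260534, -1.076227, -2.525837, -0.734284)
  k2: at (s, t) = (-0.298727, -0.157663), (ds/dtau, dt/dtau) = (1.134242, -1.112942); Gamma_sss = 0.000000, Gamma_sst = 0.000000, Gamma_stt = 2.143511, Gamma_tss = 0.000000, Gamma_tst = -0.275326, Gamma_ttt = 0.000000; k2 = (1.134242, -1.112942, -2.655036, -0.695113)
  k3: at (s, t) = (-0.305042, -0.159499), (ds/dtau, dt/dtau) = (1.127782, -1.110983); Gamma_sss = 0.000000, Gamma_sst = 0.000000, Gamma_stt = 2.147238, Gamma_tss = 0.000000, Gamma_tst = -0.274848, Gamma_ttt = 0.000000; k3 = (1.127782, -1.110983, -2.650299, -0.688740)
  k4: at (s, t) = (-0.248976, -0.214950), (ds/dtau, dt/dtau) = (0.995504, -1.145101); Gamma_sss = 0.000000, Gamma_sst = 0.000000, Gamma_stt = 2.114150, Gamma_tss = 0.000000, Gamma_tst = -0.279150, Gamma_ttt = 0.000000; k4 = (0.995504, -1.145101, -2.772193, -0.636435)
  Y <- Y + (h/6)(k1 + 2k2 + 2k3 + k4): s = -0.2488, t = -0.2150, ds/dtau = 0.9954, dt/dtau = -1.1452
step 3:
  k1: at (s, t) = (-0.248752, -0.215005), (ds/dtau, dt/dtau) = (0.995389, -1.145201); Gamma_sss = 0.000000, Gamma_sst = 0.000000, Gamma_stt = 2.114018, Gamma_tss = 0.000000, Gamma_tst = -0.279167, Gamma_ttt = 0.000000; k1 = (0.995389, -1.145201, -2.772504, -0.636456)
  k2: at (s, t) = (-0.198983, -0.272265), (ds/dtau, dt/dtau) = (0.856764, -1.177024); Gamma_sss = 0.000000, Gamma_sst = 0.000000, Gamma_stt = 2.084646, Gamma_tss = 0.000000, Gamma_tst = -0.283100, Gamma_ttt = 0.000000; k2 = (0.856764, -1.177024, -2.888037, -0.570975)
  k3: at (s, t) = (-0.205914, -0.273856), (ds/dtau, dt/dtau) = (0.850987, -1.173750); Gamma_sss = 0.000000, Gamma_sst = 0.000000, Gamma_stt = 2.088736, Gamma_tss = 0.000000, Gamma_tst = -0.282546, Gamma_ttt = 0.000000; k3 = (0.850987, -1.173750, -2.877628, -0.564440)
  k4: at (s, t) = (-0.163654, -0.332380), (ds/dtau, dt/dtau) = (0.707626, -1.201645); Gamma_sss = 0.000000, Gamma_sst = 0.000000, Gamma_stt = 2.063796, Gamma_tss = 0.000000, Gamma_tst = -0.285960, Gamma_ttt = 0.000000; k4 = (0.707626, -1.201645, -2.980019, -0.486313)
  Y <- Y + (h/6)(k1 + 2k2 + 2k3 + k4): s = -0.1634, t = -0.3325, ds/dtau = 0.7073, dt/dtau = -1.2018
step 4:
  k1: at (s, t) = (-0.163444, -0.332478), (ds/dtau, dt/dtau) = (0.707325, -1.201761); Gamma_sss = 0.000000, Gamma_sst = 0.000000, Gamma_stt = 2.063672, Gamma_tss = 0.000000, Gamma_tst = -0.285978, Gamma_ttt = 0.000000; k1 = (0.707325, -1.201761, -2.980416, -0.486182)
  k2: at (s, t) = (-0.128078, -0.392566), (ds/dtau, dt/dtau) = (0.558304, -1.226070); Gamma_sss = 0.000000, Gamma_sst = 0.000000, Gamma_stt = 2.042800, Gamma_tss = 0.000000, Gamma_tst = -0.288900, Gamma_ttt = 0.000000; k2 = (0.558304, -1.226070, -3.070835, -0.395515)
  k3: at (s, t) = (-0.135529, -0.393781), (ds/dtau, dt/dtau) = (0.553783, -1.221537); Gamma_sss = 0.000000, Gamma_sst = 0.000000, Gamma_stt = 2.047197, Gamma_tss = 0.000000, Gamma_tst = -0.288279, Gamma_ttt = 0.000000; k3 = (0.553783, -1.221537, -3.054730, -0.390022)
  k4: at (s, t) = (-0.108065, -0.454632), (ds/dtau, dt/dtau) = (0.401852, -1.240763); Gamma_sss = 0.000000, Gamma_sst = 0.000000, Gamma_stt = 2.030989, Gamma_tss = 0.000000, Gamma_tst = -0.290580, Gamma_ttt = 0.000000; k4 = (0.401852, -1.240763, -3.126695, -0.289768)
  Y <- Y + (h/6)(k1 + 2k2 + 2k3 + k4): s = -0.1079, t = -0.4548, ds/dtau = 0.4014, dt/dtau = -1.2409

Answer: s = -0.1079, t = -0.4548, ds/dtau = 0.4014, dt/dtau = -1.2409


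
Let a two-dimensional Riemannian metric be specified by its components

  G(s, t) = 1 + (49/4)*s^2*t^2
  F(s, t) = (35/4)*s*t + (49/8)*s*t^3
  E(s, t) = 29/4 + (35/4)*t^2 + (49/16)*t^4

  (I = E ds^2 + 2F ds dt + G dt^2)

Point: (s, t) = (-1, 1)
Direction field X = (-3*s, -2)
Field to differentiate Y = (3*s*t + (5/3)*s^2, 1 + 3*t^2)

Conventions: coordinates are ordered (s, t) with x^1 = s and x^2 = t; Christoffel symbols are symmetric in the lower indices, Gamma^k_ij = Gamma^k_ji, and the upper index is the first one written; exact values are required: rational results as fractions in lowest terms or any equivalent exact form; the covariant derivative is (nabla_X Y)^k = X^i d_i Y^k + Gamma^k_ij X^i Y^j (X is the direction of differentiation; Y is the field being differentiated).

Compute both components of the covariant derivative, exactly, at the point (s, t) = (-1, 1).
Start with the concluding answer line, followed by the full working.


Answer: (nabla_X Y)^s = 23699/1503, (nabla_X Y)^t = -31364/1503

E = 305/16, F = -119/8, G = 53/4 at the point
E_s = 0, E_t = 119/4, F_s = 119/8, F_t = -217/8, G_s = -49/2, G_t = 49/2
EG - F^2 = 501/16;  g^inv = (16/501) * [[53/4, 119/8], [119/8, 305/16]]
first-kind symbols [ij,l] = (1/2)(d_i g_jl + d_j g_il - d_l g_ij): [ss,s] = E_s/2 = 0, [ss,t] = F_s - E_t/2 = 0, [st,s] = E_t/2 = 119/8, [st,t] = G_s/2 = -49/4, [tt,s] = F_t - G_s/2 = -119/8, [tt,t] = G_t/2 = 49/4
Gamma^s_ij = (G*[ij,s] - F*[ij,t])/(EG - F^2), Gamma^t_ij = (E*[ij,t] - F*[ij,s])/(EG - F^2)
Gamma_sss = 0, Gamma_sst = 238/501, Gamma_stt = -238/501, Gamma_tss = 0, Gamma_tst = -196/501, Gamma_ttt = 196/501
X = (3, -2), Y = (-4/3, 4) at the point


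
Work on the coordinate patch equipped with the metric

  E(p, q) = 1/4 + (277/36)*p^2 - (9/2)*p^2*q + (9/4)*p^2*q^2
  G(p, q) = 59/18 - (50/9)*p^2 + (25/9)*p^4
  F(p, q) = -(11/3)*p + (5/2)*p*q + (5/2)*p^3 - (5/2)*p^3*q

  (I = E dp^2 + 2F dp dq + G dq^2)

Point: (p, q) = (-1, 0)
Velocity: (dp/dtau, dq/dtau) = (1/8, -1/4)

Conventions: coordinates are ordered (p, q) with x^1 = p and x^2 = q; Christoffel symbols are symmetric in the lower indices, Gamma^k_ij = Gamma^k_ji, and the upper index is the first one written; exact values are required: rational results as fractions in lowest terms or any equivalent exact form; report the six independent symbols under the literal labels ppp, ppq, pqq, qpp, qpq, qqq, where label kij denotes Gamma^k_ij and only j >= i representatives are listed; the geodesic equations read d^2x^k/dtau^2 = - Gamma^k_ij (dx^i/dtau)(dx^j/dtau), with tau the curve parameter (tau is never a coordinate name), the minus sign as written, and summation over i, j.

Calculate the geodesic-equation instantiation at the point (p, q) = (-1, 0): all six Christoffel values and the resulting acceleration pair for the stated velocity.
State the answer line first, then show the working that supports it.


Answer: Gamma_ppp = -197/47, Gamma_ppq = -81/188, Gamma_pqq = 0, Gamma_qpp = 2063/94, Gamma_qpq = 189/188, Gamma_qqq = 0; accelerations (d^2p/dtau^2, d^2q/dtau^2) = (29/752, -1685/6016)

E = 143/18, F = 7/6, G = 1/2 at the point
E_p = -277/18, E_q = -9/2, F_p = 23/6, F_q = 0, G_p = 0, G_q = 0
EG - F^2 = 47/18;  g^inv = (18/47) * [[1/2, -7/6], [-7/6, 143/18]]
first-kind symbols [ij,l] = (1/2)(d_i g_jl + d_j g_il - d_l g_ij): [pp,p] = E_p/2 = -277/36, [pp,q] = F_p - E_q/2 = 73/12, [pq,p] = E_q/2 = -9/4, [pq,q] = G_p/2 = 0, [qq,p] = F_q - G_p/2 = 0, [qq,q] = G_q/2 = 0
Gamma^p_ij = (G*[ij,p] - F*[ij,q])/(EG - F^2), Gamma^q_ij = (E*[ij,q] - F*[ij,p])/(EG - F^2)
Gamma_ppp = -197/47, Gamma_ppq = -81/188, Gamma_pqq = 0, Gamma_qpp = 2063/94, Gamma_qpq = 189/188, Gamma_qqq = 0
d^2p/dtau^2 = -(Gamma_ppp*(1/8)^2 + 2*Gamma_ppq*(1/8)*(-1/4) + Gamma_pqq*(-1/4)^2) = 29/752
d^2q/dtau^2 = -(Gamma_qpp*(1/8)^2 + 2*Gamma_qpq*(1/8)*(-1/4) + Gamma_qqq*(-1/4)^2) = -1685/6016


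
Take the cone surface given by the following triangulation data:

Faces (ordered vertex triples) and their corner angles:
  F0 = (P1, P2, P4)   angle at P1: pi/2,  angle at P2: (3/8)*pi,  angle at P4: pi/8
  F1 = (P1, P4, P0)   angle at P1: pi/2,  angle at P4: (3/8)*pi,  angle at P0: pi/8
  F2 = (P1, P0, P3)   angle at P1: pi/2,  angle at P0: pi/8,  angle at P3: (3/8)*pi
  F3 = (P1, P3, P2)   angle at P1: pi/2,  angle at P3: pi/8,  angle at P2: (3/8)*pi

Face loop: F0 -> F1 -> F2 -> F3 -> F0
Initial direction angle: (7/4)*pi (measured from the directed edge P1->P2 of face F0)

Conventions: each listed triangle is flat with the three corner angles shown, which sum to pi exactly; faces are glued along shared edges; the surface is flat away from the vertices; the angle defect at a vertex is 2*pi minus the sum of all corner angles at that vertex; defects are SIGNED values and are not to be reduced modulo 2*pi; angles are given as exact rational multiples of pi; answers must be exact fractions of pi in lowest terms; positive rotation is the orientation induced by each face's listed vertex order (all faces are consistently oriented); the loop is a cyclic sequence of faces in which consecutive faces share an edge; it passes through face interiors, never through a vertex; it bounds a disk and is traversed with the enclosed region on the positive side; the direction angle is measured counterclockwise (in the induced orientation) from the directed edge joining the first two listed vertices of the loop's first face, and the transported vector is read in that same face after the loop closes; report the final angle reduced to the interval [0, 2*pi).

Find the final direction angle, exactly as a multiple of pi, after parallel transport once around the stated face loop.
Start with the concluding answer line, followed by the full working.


Answer: final direction angle = (7/4)*pi

enclosed vertex P1: corner angles sum to 2*pi, defect = 2*pi - 2*pi = 0
final direction = starting direction + enclosed defect total, reduced mod 2*pi (induced orientation)
final angle = (7/4)*pi + 0 = (7/4)*pi (mod 2*pi)


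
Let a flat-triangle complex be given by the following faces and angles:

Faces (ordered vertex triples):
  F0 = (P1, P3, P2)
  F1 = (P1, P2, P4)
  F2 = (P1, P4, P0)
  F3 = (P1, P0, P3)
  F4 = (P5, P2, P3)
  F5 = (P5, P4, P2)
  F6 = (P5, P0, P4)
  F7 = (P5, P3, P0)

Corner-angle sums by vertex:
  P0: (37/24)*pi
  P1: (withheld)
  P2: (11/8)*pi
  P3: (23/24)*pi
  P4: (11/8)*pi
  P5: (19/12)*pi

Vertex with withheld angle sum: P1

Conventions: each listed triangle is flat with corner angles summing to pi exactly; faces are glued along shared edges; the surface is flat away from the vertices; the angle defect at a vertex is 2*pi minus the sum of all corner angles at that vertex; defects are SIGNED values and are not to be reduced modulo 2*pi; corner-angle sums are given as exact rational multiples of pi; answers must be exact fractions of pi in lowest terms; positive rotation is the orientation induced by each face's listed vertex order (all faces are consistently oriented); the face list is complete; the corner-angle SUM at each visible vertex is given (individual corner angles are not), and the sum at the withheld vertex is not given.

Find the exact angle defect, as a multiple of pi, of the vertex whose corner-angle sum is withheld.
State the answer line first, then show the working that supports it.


Answer: defect(P1) = (5/6)*pi

V = 6, E = 12, F = 8; chi = V - E + F = 2
Gauss-Bonnet: total defect = 2*pi*chi = 4*pi; visible defects sum to (19/6)*pi


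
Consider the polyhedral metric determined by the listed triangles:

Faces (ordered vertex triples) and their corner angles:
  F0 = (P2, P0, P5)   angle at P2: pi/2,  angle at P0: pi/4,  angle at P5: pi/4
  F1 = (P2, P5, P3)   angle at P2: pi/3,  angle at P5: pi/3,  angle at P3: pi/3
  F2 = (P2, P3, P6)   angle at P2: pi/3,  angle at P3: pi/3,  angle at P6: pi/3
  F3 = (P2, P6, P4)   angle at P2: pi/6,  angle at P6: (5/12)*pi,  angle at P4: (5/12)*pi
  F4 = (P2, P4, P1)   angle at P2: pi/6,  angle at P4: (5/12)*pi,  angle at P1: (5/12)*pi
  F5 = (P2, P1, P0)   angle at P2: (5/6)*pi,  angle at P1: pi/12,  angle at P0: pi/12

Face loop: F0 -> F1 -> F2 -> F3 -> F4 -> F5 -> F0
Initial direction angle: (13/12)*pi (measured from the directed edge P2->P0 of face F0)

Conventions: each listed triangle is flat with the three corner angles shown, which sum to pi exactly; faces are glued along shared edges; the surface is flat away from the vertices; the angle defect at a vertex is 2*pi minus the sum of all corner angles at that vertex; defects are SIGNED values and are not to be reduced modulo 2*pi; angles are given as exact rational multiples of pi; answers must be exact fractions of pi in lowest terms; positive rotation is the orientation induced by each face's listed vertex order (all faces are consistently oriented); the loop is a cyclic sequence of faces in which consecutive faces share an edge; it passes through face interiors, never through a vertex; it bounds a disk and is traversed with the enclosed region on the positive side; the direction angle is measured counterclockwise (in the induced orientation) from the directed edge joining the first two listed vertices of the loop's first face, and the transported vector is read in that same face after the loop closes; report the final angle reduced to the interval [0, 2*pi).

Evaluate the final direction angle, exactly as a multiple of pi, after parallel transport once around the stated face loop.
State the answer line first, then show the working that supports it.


Answer: final direction angle = (3/4)*pi

enclosed vertex P2: corner angles sum to (7/3)*pi, defect = 2*pi - (7/3)*pi = -pi/3
the rotation equals the total enclosed defect, so the final angle is initial + defects (mod 2*pi)
final angle = (13/12)*pi - pi/3 = (3/4)*pi (mod 2*pi)


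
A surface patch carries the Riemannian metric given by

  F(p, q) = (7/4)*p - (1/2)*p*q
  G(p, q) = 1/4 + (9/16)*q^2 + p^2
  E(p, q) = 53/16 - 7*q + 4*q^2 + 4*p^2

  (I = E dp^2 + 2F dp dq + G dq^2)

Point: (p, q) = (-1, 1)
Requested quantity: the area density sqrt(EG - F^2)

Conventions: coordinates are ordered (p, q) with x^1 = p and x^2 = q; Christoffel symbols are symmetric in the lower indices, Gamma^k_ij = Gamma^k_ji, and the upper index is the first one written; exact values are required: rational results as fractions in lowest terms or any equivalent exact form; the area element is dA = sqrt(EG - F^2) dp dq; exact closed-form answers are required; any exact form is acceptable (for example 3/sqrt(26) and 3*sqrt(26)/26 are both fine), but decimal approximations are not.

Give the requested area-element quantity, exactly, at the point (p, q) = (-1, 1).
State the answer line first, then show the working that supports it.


Answer: sqrt(EG - F^2) = sqrt(1601)/16

E = 69/16, F = -5/4, G = 29/16; EG - F^2 = 1601/256
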